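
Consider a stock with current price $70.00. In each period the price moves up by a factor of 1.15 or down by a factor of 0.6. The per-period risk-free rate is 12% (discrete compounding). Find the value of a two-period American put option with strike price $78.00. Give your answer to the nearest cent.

$8.00

Risk-neutral probability p = (1 + 0.12 − 0.6)/(1.15 − 0.6) = 0.5200/0.5500 = 0.9455
Terminal stock prices: S_uu = 92.57, S_ud = 48.3, S_dd = 25.2
Terminal payoffs (K − S): max(-14.57, 0) = 0, max(29.7, 0) = 29.7, max(52.8, 0) = 52.8
Node u (S = 80.5): continuation = 1/1.12·[0.9455·0.0000 + 0.0545·29.7000] = 1.4464; exercise value = 0.0000 ≤ continuation, so V_u = 1.4464
Node d (S = 42): continuation = 1/1.12·[0.9455·29.7000 + 0.0545·52.8000] = 27.6429; exercise value = 36.0000 > continuation, so V_d = 36.0000 (exercise)
Node 0 (S = 70): continuation = 1/1.12·[0.9455·1.4464 + 0.0545·36.0000] = 2.9743; exercise value = 8.0000 > continuation, so V_0 = 8.0000 (exercise)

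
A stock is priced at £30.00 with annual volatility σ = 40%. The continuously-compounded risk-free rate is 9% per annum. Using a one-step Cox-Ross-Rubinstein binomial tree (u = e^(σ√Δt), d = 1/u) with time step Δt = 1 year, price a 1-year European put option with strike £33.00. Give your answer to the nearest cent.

£5.70

CRR parameters: u = e^(σ√Δt) = e^(0.4·√1) = 1.4918, d = 1/u = 0.6703
Per-period rate: rΔt = 0.09·1 = 0.09, so R = e^0.09 = 1.0942
Risk-neutral probability p = (e^0.09 − 0.6703)/(1.4918 − 0.6703) = 0.4239/0.8215 = 0.5159
Terminal stock prices: S_u = 44.75, S_d = 20.11
Terminal payoffs (K − S): max(-11.75, 0) = 0, max(12.89, 0) = 12.89
Node 0 (S = 30): V_0 = e^(−0.09)·[0.5159·0.0000 + 0.4841·12.8904] = 5.7026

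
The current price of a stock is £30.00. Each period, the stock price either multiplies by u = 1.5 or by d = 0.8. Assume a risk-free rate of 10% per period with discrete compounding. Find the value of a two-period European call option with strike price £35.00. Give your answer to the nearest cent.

£5.34

Risk-neutral probability p = (1 + 0.1 − 0.8)/(1.5 − 0.8) = 0.3000/0.7000 = 0.4286
Terminal stock prices: S_uu = 67.5, S_ud = 36, S_dd = 19.2
Terminal payoffs (S − K): max(32.5, 0) = 32.5, max(1, 0) = 1, max(-15.8, 0) = 0
Node u (S = 45): V_u = 1/1.1·[0.4286·32.5000 + 0.5714·1.0000] = 13.1818
Node d (S = 24): V_d = 1/1.1·[0.4286·1.0000 + 0.5714·0.0000] = 0.3896
Node 0 (S = 30): V_0 = 1/1.1·[0.4286·13.1818 + 0.5714·0.3896] = 5.3382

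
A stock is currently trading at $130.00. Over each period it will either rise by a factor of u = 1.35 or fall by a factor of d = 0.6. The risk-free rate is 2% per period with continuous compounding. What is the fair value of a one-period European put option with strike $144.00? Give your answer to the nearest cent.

$28.45

Risk-neutral probability p = (e^0.02 − 0.6)/(1.35 − 0.6) = 0.4202/0.7500 = 0.5603
Terminal stock prices: S_u = 175.5, S_d = 78
Terminal payoffs (K − S): max(-31.5, 0) = 0, max(66, 0) = 66
Node 0 (S = 130): V_0 = e^(−0.02)·[0.5603·0.0000 + 0.4397·66.0000] = 28.4476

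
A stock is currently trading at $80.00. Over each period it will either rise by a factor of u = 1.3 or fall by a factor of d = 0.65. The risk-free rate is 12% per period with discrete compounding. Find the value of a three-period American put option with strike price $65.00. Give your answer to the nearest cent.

Risk-neutral probability p = (1 + 0.12 − 0.65)/(1.3 − 0.65) = 0.4700/0.6500 = 0.7231
Terminal stock prices: S_uuu = 175.8, S_uud = 87.88, S_udd = 43.94, S_ddd = 21.97
Terminal payoffs (K − S): max(-110.8, 0) = 0, max(-22.88, 0) = 0, max(21.06, 0) = 21.06, max(43.03, 0) = 43.03
Node uu (S = 135.2): continuation = 1/1.12·[0.7231·0.0000 + 0.2769·0.0000] = 0.0000; exercise value = 0.0000 ≤ continuation, so V_uu = 0.0000
Node ud (S = 67.6): continuation = 1/1.12·[0.7231·0.0000 + 0.2769·21.0600] = 5.2071; exercise value = 0.0000 ≤ continuation, so V_ud = 5.2071
Node dd (S = 33.8): continuation = 1/1.12·[0.7231·21.0600 + 0.2769·43.0300] = 24.2357; exercise value = 31.2000 > continuation, so V_dd = 31.2000 (exercise)
Node u (S = 104): continuation = 1/1.12·[0.7231·0.0000 + 0.2769·5.2071] = 1.2875; exercise value = 0.0000 ≤ continuation, so V_u = 1.2875
Node d (S = 52): continuation = 1/1.12·[0.7231·5.2071 + 0.2769·31.2000] = 11.0760; exercise value = 13.0000 > continuation, so V_d = 13.0000 (exercise)
Node 0 (S = 80): continuation = 1/1.12·[0.7231·1.2875 + 0.2769·13.0000] = 4.0455; exercise value = 0.0000 ≤ continuation, so V_0 = 4.0455

$4.05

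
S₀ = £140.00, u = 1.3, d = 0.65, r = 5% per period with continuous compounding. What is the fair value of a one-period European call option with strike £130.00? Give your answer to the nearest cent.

£30.54

Risk-neutral probability p = (e^0.05 − 0.65)/(1.3 − 0.65) = 0.4013/0.6500 = 0.6173
Terminal stock prices: S_u = 182, S_d = 91
Terminal payoffs (S − K): max(52, 0) = 52, max(-39, 0) = 0
Node 0 (S = 140): V_0 = e^(−0.05)·[0.6173·52.0000 + 0.3827·0.0000] = 30.5361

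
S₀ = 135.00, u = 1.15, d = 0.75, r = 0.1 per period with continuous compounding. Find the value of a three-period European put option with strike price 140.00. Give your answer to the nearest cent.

2.59

Risk-neutral probability p = (e^0.1 − 0.75)/(1.15 − 0.75) = 0.3552/0.4000 = 0.8879
Terminal stock prices: S_uuu = 205.3, S_uud = 133.9, S_udd = 87.33, S_ddd = 56.95
Terminal payoffs (K − S): max(-65.32, 0) = 0, max(6.097, 0) = 6.097, max(52.67, 0) = 52.67, max(83.05, 0) = 83.05
Node uu (S = 178.5): V_uu = e^(−0.1)·[0.8879·0.0000 + 0.1121·6.0969] = 0.6183
Node ud (S = 116.4): V_ud = e^(−0.1)·[0.8879·6.0969 + 0.1121·52.6719] = 10.2397
Node dd (S = 75.94): V_dd = e^(−0.1)·[0.8879·52.6719 + 0.1121·83.0469] = 50.7397
Node u (S = 155.2): V_u = e^(−0.1)·[0.8879·0.6183 + 0.1121·10.2397] = 1.5351
Node d (S = 101.2): V_d = e^(−0.1)·[0.8879·10.2397 + 0.1121·50.7397] = 13.3723
Node 0 (S = 135): V_0 = e^(−0.1)·[0.8879·1.5351 + 0.1121·13.3723] = 2.5894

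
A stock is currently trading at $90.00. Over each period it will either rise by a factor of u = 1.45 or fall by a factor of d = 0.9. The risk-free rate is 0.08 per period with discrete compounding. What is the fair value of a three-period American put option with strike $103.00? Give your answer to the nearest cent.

$13.70

Risk-neutral probability p = (1 + 0.08 − 0.9)/(1.45 − 0.9) = 0.1800/0.5500 = 0.3273
Terminal stock prices: S_uuu = 274.4, S_uud = 170.3, S_udd = 105.7, S_ddd = 65.61
Terminal payoffs (K − S): max(-171.4, 0) = 0, max(-67.3, 0) = 0, max(-2.705, 0) = 0, max(37.39, 0) = 37.39
Node uu (S = 189.2): continuation = 1/1.08·[0.3273·0.0000 + 0.6727·0.0000] = 0.0000; exercise value = 0.0000 ≤ continuation, so V_uu = 0.0000
Node ud (S = 117.5): continuation = 1/1.08·[0.3273·0.0000 + 0.6727·0.0000] = 0.0000; exercise value = 0.0000 ≤ continuation, so V_ud = 0.0000
Node dd (S = 72.9): continuation = 1/1.08·[0.3273·0.0000 + 0.6727·37.3900] = 23.2901; exercise value = 30.1000 > continuation, so V_dd = 30.1000 (exercise)
Node u (S = 130.5): continuation = 1/1.08·[0.3273·0.0000 + 0.6727·0.0000] = 0.0000; exercise value = 0.0000 ≤ continuation, so V_u = 0.0000
Node d (S = 81): continuation = 1/1.08·[0.3273·0.0000 + 0.6727·30.1000] = 18.7492; exercise value = 22.0000 > continuation, so V_d = 22.0000 (exercise)
Node 0 (S = 90): continuation = 1/1.08·[0.3273·0.0000 + 0.6727·22.0000] = 13.7037; exercise value = 13.0000 ≤ continuation, so V_0 = 13.7037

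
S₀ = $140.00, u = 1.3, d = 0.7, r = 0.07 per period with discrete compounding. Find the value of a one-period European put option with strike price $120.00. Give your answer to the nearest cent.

Risk-neutral probability p = (1 + 0.07 − 0.7)/(1.3 − 0.7) = 0.3700/0.6000 = 0.6167
Terminal stock prices: S_u = 182, S_d = 98
Terminal payoffs (K − S): max(-62, 0) = 0, max(22, 0) = 22
Node 0 (S = 140): V_0 = 1/1.07·[0.6167·0.0000 + 0.3833·22.0000] = 7.8816

$7.88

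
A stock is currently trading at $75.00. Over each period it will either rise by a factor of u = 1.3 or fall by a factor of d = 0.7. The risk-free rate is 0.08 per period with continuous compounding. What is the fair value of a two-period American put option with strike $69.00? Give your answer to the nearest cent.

$5.65

Risk-neutral probability p = (e^0.08 − 0.7)/(1.3 − 0.7) = 0.3833/0.6000 = 0.6388
Terminal stock prices: S_uu = 126.8, S_ud = 68.25, S_dd = 36.75
Terminal payoffs (K − S): max(-57.75, 0) = 0, max(0.75, 0) = 0.75, max(32.25, 0) = 32.25
Node u (S = 97.5): continuation = e^(−0.08)·[0.6388·0.0000 + 0.3612·0.7500] = 0.2501; exercise value = 0.0000 ≤ continuation, so V_u = 0.2501
Node d (S = 52.5): continuation = e^(−0.08)·[0.6388·0.7500 + 0.3612·32.2500] = 11.1950; exercise value = 16.5000 > continuation, so V_d = 16.5000 (exercise)
Node 0 (S = 75): continuation = e^(−0.08)·[0.6388·0.2501 + 0.3612·16.5000] = 5.6489; exercise value = 0.0000 ≤ continuation, so V_0 = 5.6489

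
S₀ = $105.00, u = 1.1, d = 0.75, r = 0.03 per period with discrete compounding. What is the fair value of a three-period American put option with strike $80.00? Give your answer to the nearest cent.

Risk-neutral probability p = (1 + 0.03 − 0.75)/(1.1 − 0.75) = 0.2800/0.3500 = 0.8000
Terminal stock prices: S_uuu = 139.8, S_uud = 95.29, S_udd = 64.97, S_ddd = 44.3
Terminal payoffs (K − S): max(-59.76, 0) = 0, max(-15.29, 0) = 0, max(15.03, 0) = 15.03, max(35.7, 0) = 35.7
Node uu (S = 127.1): continuation = 1/1.03·[0.8000·0.0000 + 0.2000·0.0000] = 0.0000; exercise value = 0.0000 ≤ continuation, so V_uu = 0.0000
Node ud (S = 86.63): continuation = 1/1.03·[0.8000·0.0000 + 0.2000·15.0312] = 2.9187; exercise value = 0.0000 ≤ continuation, so V_ud = 2.9187
Node dd (S = 59.06): continuation = 1/1.03·[0.8000·15.0312 + 0.2000·35.7031] = 18.6074; exercise value = 20.9375 > continuation, so V_dd = 20.9375 (exercise)
Node u (S = 115.5): continuation = 1/1.03·[0.8000·0.0000 + 0.2000·2.9187] = 0.5667; exercise value = 0.0000 ≤ continuation, so V_u = 0.5667
Node d (S = 78.75): continuation = 1/1.03·[0.8000·2.9187 + 0.2000·20.9375] = 6.3325; exercise value = 1.2500 ≤ continuation, so V_d = 6.3325
Node 0 (S = 105): continuation = 1/1.03·[0.8000·0.5667 + 0.2000·6.3325] = 1.6698; exercise value = 0.0000 ≤ continuation, so V_0 = 1.6698

$1.67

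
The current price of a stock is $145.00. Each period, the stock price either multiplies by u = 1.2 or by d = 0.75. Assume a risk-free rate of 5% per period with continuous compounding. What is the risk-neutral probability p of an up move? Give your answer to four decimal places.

p = 0.6695

Risk-neutral probability p = (e^0.05 − 0.75)/(1.2 − 0.75) = 0.3013/0.4500 = 0.6695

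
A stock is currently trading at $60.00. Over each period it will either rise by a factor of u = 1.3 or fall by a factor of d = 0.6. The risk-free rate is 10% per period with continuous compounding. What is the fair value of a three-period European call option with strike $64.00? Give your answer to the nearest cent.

$18.88

Risk-neutral probability p = (e^0.1 − 0.6)/(1.3 − 0.6) = 0.5052/0.7000 = 0.7217
Terminal stock prices: S_uuu = 131.8, S_uud = 60.84, S_udd = 28.08, S_ddd = 12.96
Terminal payoffs (S − K): max(67.82, 0) = 67.82, max(-3.16, 0) = 0, max(-35.92, 0) = 0, max(-51.04, 0) = 0
Node uu (S = 101.4): V_uu = e^(−0.1)·[0.7217·67.8200 + 0.2783·0.0000] = 44.2862
Node ud (S = 46.8): V_ud = e^(−0.1)·[0.7217·0.0000 + 0.2783·0.0000] = 0.0000
Node dd (S = 21.6): V_dd = e^(−0.1)·[0.7217·0.0000 + 0.2783·0.0000] = 0.0000
Node u (S = 78): V_u = e^(−0.1)·[0.7217·44.2862 + 0.2783·0.0000] = 28.9187
Node d (S = 36): V_d = e^(−0.1)·[0.7217·0.0000 + 0.2783·0.0000] = 0.0000
Node 0 (S = 60): V_0 = e^(−0.1)·[0.7217·28.9187 + 0.2783·0.0000] = 18.8838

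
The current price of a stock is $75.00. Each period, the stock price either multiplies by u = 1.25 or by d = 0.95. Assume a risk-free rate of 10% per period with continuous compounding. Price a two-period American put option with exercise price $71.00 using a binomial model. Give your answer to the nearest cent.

$0.63

Risk-neutral probability p = (e^0.1 − 0.95)/(1.25 − 0.95) = 0.1552/0.3000 = 0.5172
Terminal stock prices: S_uu = 117.2, S_ud = 89.06, S_dd = 67.69
Terminal payoffs (K − S): max(-46.19, 0) = 0, max(-18.06, 0) = 0, max(3.312, 0) = 3.312
Node u (S = 93.75): continuation = e^(−0.1)·[0.5172·0.0000 + 0.4828·0.0000] = 0.0000; exercise value = 0.0000 ≤ continuation, so V_u = 0.0000
Node d (S = 71.25): continuation = e^(−0.1)·[0.5172·0.0000 + 0.4828·3.3125] = 1.4470; exercise value = 0.0000 ≤ continuation, so V_d = 1.4470
Node 0 (S = 75): continuation = e^(−0.1)·[0.5172·0.0000 + 0.4828·1.4470] = 0.6321; exercise value = 0.0000 ≤ continuation, so V_0 = 0.6321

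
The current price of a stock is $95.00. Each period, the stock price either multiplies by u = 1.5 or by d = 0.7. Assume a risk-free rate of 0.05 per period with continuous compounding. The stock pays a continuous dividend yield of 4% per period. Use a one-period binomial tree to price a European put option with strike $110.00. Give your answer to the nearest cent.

Per-period risk-free factor R = e^0.05 = 1.0513; dividend-adjusted growth = e^(0.05−0.04) = 1.0101.
Risk-neutral probability p = (1.0101 − 0.7)/(1.5 − 0.7) = 0.3101/0.8000 = 0.3876
Terminal stock prices: S_u = 142.5, S_d = 66.5
Terminal payoffs (K − S): max(-32.5, 0) = 0, max(43.5, 0) = 43.5
Node 0 (S = 95): V_0 = e^(−0.05)·[0.3876·0.0000 + 0.6124·43.5000] = 25.3417

$25.34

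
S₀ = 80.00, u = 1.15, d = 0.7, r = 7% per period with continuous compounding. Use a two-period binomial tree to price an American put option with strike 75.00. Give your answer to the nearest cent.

Risk-neutral probability p = (e^0.07 − 0.7)/(1.15 − 0.7) = 0.3725/0.4500 = 0.8278
Terminal stock prices: S_uu = 105.8, S_ud = 64.4, S_dd = 39.2
Terminal payoffs (K − S): max(-30.8, 0) = 0, max(10.6, 0) = 10.6, max(35.8, 0) = 35.8
Node u (S = 92): continuation = e^(−0.07)·[0.8278·0.0000 + 0.1722·10.6000] = 1.7020; exercise value = 0.0000 ≤ continuation, so V_u = 1.7020
Node d (S = 56): continuation = e^(−0.07)·[0.8278·10.6000 + 0.1722·35.8000] = 13.9295; exercise value = 19.0000 > continuation, so V_d = 19.0000 (exercise)
Node 0 (S = 80): continuation = e^(−0.07)·[0.8278·1.7020 + 0.1722·19.0000] = 4.3643; exercise value = 0.0000 ≤ continuation, so V_0 = 4.3643

4.36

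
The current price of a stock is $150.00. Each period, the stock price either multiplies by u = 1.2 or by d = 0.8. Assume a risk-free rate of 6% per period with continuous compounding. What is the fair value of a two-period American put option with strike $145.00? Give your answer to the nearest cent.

Risk-neutral probability p = (e^0.06 − 0.8)/(1.2 − 0.8) = 0.2618/0.4000 = 0.6546
Terminal stock prices: S_uu = 216, S_ud = 144, S_dd = 96
Terminal payoffs (K − S): max(-71, 0) = 0, max(1, 0) = 1, max(49, 0) = 49
Node u (S = 180): continuation = e^(−0.06)·[0.6546·0.0000 + 0.3454·1.0000] = 0.3253; exercise value = 0.0000 ≤ continuation, so V_u = 0.3253
Node d (S = 120): continuation = e^(−0.06)·[0.6546·1.0000 + 0.3454·49.0000] = 16.5559; exercise value = 25.0000 > continuation, so V_d = 25.0000 (exercise)
Node 0 (S = 150): continuation = e^(−0.06)·[0.6546·0.3253 + 0.3454·25.0000] = 8.3329; exercise value = 0.0000 ≤ continuation, so V_0 = 8.3329

$8.33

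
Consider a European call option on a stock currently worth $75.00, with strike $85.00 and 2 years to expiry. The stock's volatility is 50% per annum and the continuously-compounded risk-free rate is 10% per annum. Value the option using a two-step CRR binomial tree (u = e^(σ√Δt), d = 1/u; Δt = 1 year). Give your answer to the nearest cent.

CRR parameters: u = e^(σ√Δt) = e^(0.5·√1) = 1.6487, d = 1/u = 0.6065
Per-period rate: rΔt = 0.1·1 = 0.1, so R = e^0.1 = 1.1052
Risk-neutral probability p = (e^0.1 − 0.6065)/(1.6487 − 0.6065) = 0.4986/1.0422 = 0.4785
Terminal stock prices: S_uu = 203.9, S_ud = 75, S_dd = 27.59
Terminal payoffs (S − K): max(118.9, 0) = 118.9, max(-10, 0) = 0, max(-57.41, 0) = 0
Node u (S = 123.7): V_u = e^(−0.1)·[0.4785·118.8711 + 0.5215·0.0000] = 51.4621
Node d (S = 45.49): V_d = e^(−0.1)·[0.4785·0.0000 + 0.5215·0.0000] = 0.0000
Node 0 (S = 75): V_0 = e^(−0.1)·[0.4785·51.4621 + 0.5215·0.0000] = 22.2791

$22.28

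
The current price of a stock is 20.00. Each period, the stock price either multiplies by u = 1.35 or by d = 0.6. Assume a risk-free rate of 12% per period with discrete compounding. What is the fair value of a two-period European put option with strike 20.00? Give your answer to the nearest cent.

Risk-neutral probability p = (1 + 0.12 − 0.6)/(1.35 − 0.6) = 0.5200/0.7500 = 0.6933
Terminal stock prices: S_uu = 36.45, S_ud = 16.2, S_dd = 7.2
Terminal payoffs (K − S): max(-16.45, 0) = 0, max(3.8, 0) = 3.8, max(12.8, 0) = 12.8
Node u (S = 27): V_u = 1/1.12·[0.6933·0.0000 + 0.3067·3.8000] = 1.0405
Node d (S = 12): V_d = 1/1.12·[0.6933·3.8000 + 0.3067·12.8000] = 5.8571
Node 0 (S = 20): V_0 = 1/1.12·[0.6933·1.0405 + 0.3067·5.8571] = 2.2478

2.25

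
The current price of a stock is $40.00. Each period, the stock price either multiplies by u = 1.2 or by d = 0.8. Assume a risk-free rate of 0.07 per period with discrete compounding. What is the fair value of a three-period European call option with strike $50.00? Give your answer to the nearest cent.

$4.80

Risk-neutral probability p = (1 + 0.07 − 0.8)/(1.2 − 0.8) = 0.2700/0.4000 = 0.6750
Terminal stock prices: S_uuu = 69.12, S_uud = 46.08, S_udd = 30.72, S_ddd = 20.48
Terminal payoffs (S − K): max(19.12, 0) = 19.12, max(-3.92, 0) = 0, max(-19.28, 0) = 0, max(-29.52, 0) = 0
Node uu (S = 57.6): V_uu = 1/1.07·[0.6750·19.1200 + 0.3250·0.0000] = 12.0617
Node ud (S = 38.4): V_ud = 1/1.07·[0.6750·0.0000 + 0.3250·0.0000] = 0.0000
Node dd (S = 25.6): V_dd = 1/1.07·[0.6750·0.0000 + 0.3250·0.0000] = 0.0000
Node u (S = 48): V_u = 1/1.07·[0.6750·12.0617 + 0.3250·0.0000] = 7.6090
Node d (S = 32): V_d = 1/1.07·[0.6750·0.0000 + 0.3250·0.0000] = 0.0000
Node 0 (S = 40): V_0 = 1/1.07·[0.6750·7.6090 + 0.3250·0.0000] = 4.8001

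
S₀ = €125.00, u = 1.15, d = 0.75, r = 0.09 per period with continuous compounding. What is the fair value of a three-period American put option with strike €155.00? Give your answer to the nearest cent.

Risk-neutral probability p = (e^0.09 − 0.75)/(1.15 − 0.75) = 0.3442/0.4000 = 0.8604
Terminal stock prices: S_uuu = 190.1, S_uud = 124, S_udd = 80.86, S_ddd = 52.73
Terminal payoffs (K − S): max(-35.11, 0) = 0, max(31.02, 0) = 31.02, max(74.14, 0) = 74.14, max(102.3, 0) = 102.3
Node uu (S = 165.3): continuation = e^(−0.09)·[0.8604·0.0000 + 0.1396·31.0156] = 3.9561; exercise value = 0.0000 ≤ continuation, so V_uu = 3.9561
Node ud (S = 107.8): continuation = e^(−0.09)·[0.8604·31.0156 + 0.1396·74.1406] = 33.8468; exercise value = 47.1875 > continuation, so V_ud = 47.1875 (exercise)
Node dd (S = 70.31): continuation = e^(−0.09)·[0.8604·74.1406 + 0.1396·102.2656] = 71.3468; exercise value = 84.6875 > continuation, so V_dd = 84.6875 (exercise)
Node u (S = 143.8): continuation = e^(−0.09)·[0.8604·3.9561 + 0.1396·47.1875] = 9.1299; exercise value = 11.2500 > continuation, so V_u = 11.2500 (exercise)
Node d (S = 93.75): continuation = e^(−0.09)·[0.8604·47.1875 + 0.1396·84.6875] = 47.9093; exercise value = 61.2500 > continuation, so V_d = 61.2500 (exercise)
Node 0 (S = 125): continuation = e^(−0.09)·[0.8604·11.2500 + 0.1396·61.2500] = 16.6593; exercise value = 30.0000 > continuation, so V_0 = 30.0000 (exercise)

€30.00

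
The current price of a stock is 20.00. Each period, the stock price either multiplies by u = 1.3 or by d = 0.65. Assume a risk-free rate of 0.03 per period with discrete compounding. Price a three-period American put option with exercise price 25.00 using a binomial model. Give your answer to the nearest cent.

7.09

Risk-neutral probability p = (1 + 0.03 − 0.65)/(1.3 − 0.65) = 0.3800/0.6500 = 0.5846
Terminal stock prices: S_uuu = 43.94, S_uud = 21.97, S_udd = 10.99, S_ddd = 5.492
Terminal payoffs (K − S): max(-18.94, 0) = 0, max(3.03, 0) = 3.03, max(14.01, 0) = 14.01, max(19.51, 0) = 19.51
Node uu (S = 33.8): continuation = 1/1.03·[0.5846·0.0000 + 0.4154·3.0300] = 1.2220; exercise value = 0.0000 ≤ continuation, so V_uu = 1.2220
Node ud (S = 16.9): continuation = 1/1.03·[0.5846·3.0300 + 0.4154·14.0150] = 7.3718; exercise value = 8.1000 > continuation, so V_ud = 8.1000 (exercise)
Node dd (S = 8.45): continuation = 1/1.03·[0.5846·14.0150 + 0.4154·19.5075] = 15.8218; exercise value = 16.5500 > continuation, so V_dd = 16.5500 (exercise)
Node u (S = 26): continuation = 1/1.03·[0.5846·1.2220 + 0.4154·8.1000] = 3.9602; exercise value = 0.0000 ≤ continuation, so V_u = 3.9602
Node d (S = 13): continuation = 1/1.03·[0.5846·8.1000 + 0.4154·16.5500] = 11.2718; exercise value = 12.0000 > continuation, so V_d = 12.0000 (exercise)
Node 0 (S = 20): continuation = 1/1.03·[0.5846·3.9602 + 0.4154·12.0000] = 7.0872; exercise value = 5.0000 ≤ continuation, so V_0 = 7.0872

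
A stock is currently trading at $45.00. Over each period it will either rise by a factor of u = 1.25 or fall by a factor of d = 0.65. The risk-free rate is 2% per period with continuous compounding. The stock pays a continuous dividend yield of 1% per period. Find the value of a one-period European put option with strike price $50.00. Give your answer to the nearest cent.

$8.13

Per-period risk-free factor R = e^0.02 = 1.0202; dividend-adjusted growth = e^(0.02−0.01) = 1.0101.
Risk-neutral probability p = (1.0101 − 0.65)/(1.25 − 0.65) = 0.3601/0.6000 = 0.6001
Terminal stock prices: S_u = 56.25, S_d = 29.25
Terminal payoffs (K − S): max(-6.25, 0) = 0, max(20.75, 0) = 20.75
Node 0 (S = 45): V_0 = e^(−0.02)·[0.6001·0.0000 + 0.3999·20.7500] = 8.1339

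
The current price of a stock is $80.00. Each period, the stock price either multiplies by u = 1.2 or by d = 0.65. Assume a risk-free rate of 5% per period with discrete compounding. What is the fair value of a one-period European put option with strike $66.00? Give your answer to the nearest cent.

$3.64

Risk-neutral probability p = (1 + 0.05 − 0.65)/(1.2 − 0.65) = 0.4000/0.5500 = 0.7273
Terminal stock prices: S_u = 96, S_d = 52
Terminal payoffs (K − S): max(-30, 0) = 0, max(14, 0) = 14
Node 0 (S = 80): V_0 = 1/1.05·[0.7273·0.0000 + 0.2727·14.0000] = 3.6364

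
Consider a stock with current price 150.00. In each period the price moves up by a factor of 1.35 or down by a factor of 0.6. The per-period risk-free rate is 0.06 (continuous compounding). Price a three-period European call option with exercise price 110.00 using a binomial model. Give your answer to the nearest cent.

Risk-neutral probability p = (e^0.06 − 0.6)/(1.35 − 0.6) = 0.4618/0.7500 = 0.6158
Terminal stock prices: S_uuu = 369.1, S_uud = 164, S_udd = 72.9, S_ddd = 32.4
Terminal payoffs (S − K): max(259.1, 0) = 259.1, max(54.03, 0) = 54.03, max(-37.1, 0) = 0, max(-77.6, 0) = 0
Node uu (S = 273.4): V_uu = e^(−0.06)·[0.6158·259.0563 + 0.3842·54.0250] = 169.7809
Node ud (S = 121.5): V_ud = e^(−0.06)·[0.6158·54.0250 + 0.3842·0.0000] = 31.3303
Node dd (S = 54): V_dd = e^(−0.06)·[0.6158·0.0000 + 0.3842·0.0000] = 0.0000
Node u (S = 202.5): V_u = e^(−0.06)·[0.6158·169.7809 + 0.3842·31.3303] = 109.7963
Node d (S = 90): V_d = e^(−0.06)·[0.6158·31.3303 + 0.3842·0.0000] = 18.1691
Node 0 (S = 150): V_0 = e^(−0.06)·[0.6158·109.7963 + 0.3842·18.1691] = 70.2476

70.25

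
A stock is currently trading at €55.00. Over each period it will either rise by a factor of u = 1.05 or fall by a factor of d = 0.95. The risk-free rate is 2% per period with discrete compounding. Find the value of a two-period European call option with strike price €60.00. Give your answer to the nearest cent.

€0.30

Risk-neutral probability p = (1 + 0.02 − 0.95)/(1.05 − 0.95) = 0.0700/0.1000 = 0.7000
Terminal stock prices: S_uu = 60.64, S_ud = 54.86, S_dd = 49.64
Terminal payoffs (S − K): max(0.6375, 0) = 0.6375, max(-5.138, 0) = 0, max(-10.36, 0) = 0
Node u (S = 57.75): V_u = 1/1.02·[0.7000·0.6375 + 0.3000·0.0000] = 0.4375
Node d (S = 52.25): V_d = 1/1.02·[0.7000·0.0000 + 0.3000·0.0000] = 0.0000
Node 0 (S = 55): V_0 = 1/1.02·[0.7000·0.4375 + 0.3000·0.0000] = 0.3002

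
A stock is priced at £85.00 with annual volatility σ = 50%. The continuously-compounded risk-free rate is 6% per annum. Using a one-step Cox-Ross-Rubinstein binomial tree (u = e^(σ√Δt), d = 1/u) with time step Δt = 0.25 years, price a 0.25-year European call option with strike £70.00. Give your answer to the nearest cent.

CRR parameters: u = e^(σ√Δt) = e^(0.5·√0.25) = 1.2840, d = 1/u = 0.7788
Per-period rate: rΔt = 0.06·0.25 = 0.015, so R = e^0.015 = 1.0151
Risk-neutral probability p = (e^0.015 − 0.7788)/(1.2840 − 0.7788) = 0.2363/0.5052 = 0.4677
Terminal stock prices: S_u = 109.1, S_d = 66.2
Terminal payoffs (S − K): max(39.14, 0) = 39.14, max(-3.802, 0) = 0
Node 0 (S = 85): V_0 = e^(−0.015)·[0.4677·39.1422 + 0.5323·0.0000] = 18.0357

£18.04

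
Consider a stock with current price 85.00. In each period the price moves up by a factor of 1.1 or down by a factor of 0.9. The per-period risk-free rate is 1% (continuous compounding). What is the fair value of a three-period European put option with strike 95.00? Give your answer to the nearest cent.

10.12

Risk-neutral probability p = (e^0.01 − 0.9)/(1.1 − 0.9) = 0.1101/0.2000 = 0.5503
Terminal stock prices: S_uuu = 113.1, S_uud = 92.57, S_udd = 75.74, S_ddd = 61.97
Terminal payoffs (K − S): max(-18.14, 0) = 0, max(2.435, 0) = 2.435, max(19.26, 0) = 19.26, max(33.03, 0) = 33.03
Node uu (S = 102.9): V_uu = e^(−0.01)·[0.5503·0.0000 + 0.4497·2.4350] = 1.0842
Node ud (S = 84.15): V_ud = e^(−0.01)·[0.5503·2.4350 + 0.4497·19.2650] = 9.9047
Node dd (S = 68.85): V_dd = e^(−0.01)·[0.5503·19.2650 + 0.4497·33.0350] = 25.2047
Node u (S = 93.5): V_u = e^(−0.01)·[0.5503·1.0842 + 0.4497·9.9047] = 5.0010
Node d (S = 76.5): V_d = e^(−0.01)·[0.5503·9.9047 + 0.4497·25.2047] = 16.6189
Node 0 (S = 85): V_0 = e^(−0.01)·[0.5503·5.0010 + 0.4497·16.6189] = 10.1244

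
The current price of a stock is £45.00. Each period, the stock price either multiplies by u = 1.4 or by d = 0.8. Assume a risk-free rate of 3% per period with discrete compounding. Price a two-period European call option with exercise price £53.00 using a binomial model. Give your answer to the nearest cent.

Risk-neutral probability p = (1 + 0.03 − 0.8)/(1.4 − 0.8) = 0.2300/0.6000 = 0.3833
Terminal stock prices: S_uu = 88.2, S_ud = 50.4, S_dd = 28.8
Terminal payoffs (S − K): max(35.2, 0) = 35.2, max(-2.6, 0) = 0, max(-24.2, 0) = 0
Node u (S = 63): V_u = 1/1.03·[0.3833·35.2000 + 0.6167·0.0000] = 13.1003
Node d (S = 36): V_d = 1/1.03·[0.3833·0.0000 + 0.6167·0.0000] = 0.0000
Node 0 (S = 45): V_0 = 1/1.03·[0.3833·13.1003 + 0.6167·0.0000] = 4.8755

£4.88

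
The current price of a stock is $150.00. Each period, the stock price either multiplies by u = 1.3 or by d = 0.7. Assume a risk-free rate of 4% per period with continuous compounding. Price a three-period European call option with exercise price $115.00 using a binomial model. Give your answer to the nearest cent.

$58.03

Risk-neutral probability p = (e^0.04 − 0.7)/(1.3 − 0.7) = 0.3408/0.6000 = 0.5680
Terminal stock prices: S_uuu = 329.6, S_uud = 177.5, S_udd = 95.55, S_ddd = 51.45
Terminal payoffs (S − K): max(214.6, 0) = 214.6, max(62.45, 0) = 62.45, max(-19.45, 0) = 0, max(-63.55, 0) = 0
Node uu (S = 253.5): V_uu = e^(−0.04)·[0.5680·214.5500 + 0.4320·62.4500] = 143.0092
Node ud (S = 136.5): V_ud = e^(−0.04)·[0.5680·62.4500 + 0.4320·0.0000] = 34.0818
Node dd (S = 73.5): V_dd = e^(−0.04)·[0.5680·0.0000 + 0.4320·0.0000] = 0.0000
Node u (S = 195): V_u = e^(−0.04)·[0.5680·143.0092 + 0.4320·34.0818] = 92.1921
Node d (S = 105): V_d = e^(−0.04)·[0.5680·34.0818 + 0.4320·0.0000] = 18.6000
Node 0 (S = 150): V_0 = e^(−0.04)·[0.5680·92.1921 + 0.4320·18.6000] = 58.0333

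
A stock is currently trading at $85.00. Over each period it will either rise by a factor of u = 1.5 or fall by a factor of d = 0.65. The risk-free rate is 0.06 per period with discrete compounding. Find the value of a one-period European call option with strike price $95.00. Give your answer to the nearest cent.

$14.79

Risk-neutral probability p = (1 + 0.06 − 0.65)/(1.5 − 0.65) = 0.4100/0.8500 = 0.4824
Terminal stock prices: S_u = 127.5, S_d = 55.25
Terminal payoffs (S − K): max(32.5, 0) = 32.5, max(-39.75, 0) = 0
Node 0 (S = 85): V_0 = 1/1.06·[0.4824·32.5000 + 0.5176·0.0000] = 14.7891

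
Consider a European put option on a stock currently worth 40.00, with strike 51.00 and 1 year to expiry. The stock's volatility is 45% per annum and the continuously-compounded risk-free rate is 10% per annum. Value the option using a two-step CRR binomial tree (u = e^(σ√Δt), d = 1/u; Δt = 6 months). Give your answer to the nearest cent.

CRR parameters: u = e^(σ√Δt) = e^(0.45·√0.5) = 1.3746, d = 1/u = 0.7275
Per-period rate: rΔt = 0.1·0.5 = 0.05, so R = e^0.05 = 1.0513
Risk-neutral probability p = (e^0.05 − 0.7275)/(1.3746 − 0.7275) = 0.3238/0.6472 = 0.5003
Terminal stock prices: S_uu = 75.59, S_ud = 40, S_dd = 21.17
Terminal payoffs (K − S): max(-24.59, 0) = 0, max(11, 0) = 11, max(29.83, 0) = 29.83
Node u (S = 54.99): V_u = e^(−0.05)·[0.5003·0.0000 + 0.4997·11.0000] = 5.2282
Node d (S = 29.1): V_d = e^(−0.05)·[0.5003·11.0000 + 0.4997·29.8322] = 19.4144
Node 0 (S = 40): V_0 = e^(−0.05)·[0.5003·5.2282 + 0.4997·19.4144] = 11.7158

11.72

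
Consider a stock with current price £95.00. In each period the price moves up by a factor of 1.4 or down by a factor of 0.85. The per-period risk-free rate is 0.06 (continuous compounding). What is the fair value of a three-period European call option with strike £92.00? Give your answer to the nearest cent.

£24.69

Risk-neutral probability p = (e^0.06 − 0.85)/(1.4 − 0.85) = 0.2118/0.5500 = 0.3852
Terminal stock prices: S_uuu = 260.7, S_uud = 158.3, S_udd = 96.09, S_ddd = 58.34
Terminal payoffs (S − K): max(168.7, 0) = 168.7, max(66.27, 0) = 66.27, max(4.092, 0) = 4.092, max(-33.66, 0) = 0
Node uu (S = 186.2): V_uu = e^(−0.06)·[0.3852·168.6800 + 0.6148·66.2700] = 99.5577
Node ud (S = 113): V_ud = e^(−0.06)·[0.3852·66.2700 + 0.6148·4.0925] = 26.4077
Node dd (S = 68.64): V_dd = e^(−0.06)·[0.3852·4.0925 + 0.6148·0.0000] = 1.4845
Node u (S = 133): V_u = e^(−0.06)·[0.3852·99.5577 + 0.6148·26.4077] = 51.4033
Node d (S = 80.75): V_d = e^(−0.06)·[0.3852·26.4077 + 0.6148·1.4845] = 10.4383
Node 0 (S = 95): V_0 = e^(−0.06)·[0.3852·51.4033 + 0.6148·10.4383] = 24.6896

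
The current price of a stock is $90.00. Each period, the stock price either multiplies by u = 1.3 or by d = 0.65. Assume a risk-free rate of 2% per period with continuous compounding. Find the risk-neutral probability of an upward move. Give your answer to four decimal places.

Risk-neutral probability p = (e^0.02 − 0.65)/(1.3 − 0.65) = 0.3702/0.6500 = 0.5695

p = 0.5695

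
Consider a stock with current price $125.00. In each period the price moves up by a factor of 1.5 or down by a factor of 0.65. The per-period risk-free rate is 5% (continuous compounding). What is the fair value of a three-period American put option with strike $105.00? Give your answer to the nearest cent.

$19.00

Risk-neutral probability p = (e^0.05 − 0.65)/(1.5 − 0.65) = 0.4013/0.8500 = 0.4721
Terminal stock prices: S_uuu = 421.9, S_uud = 182.8, S_udd = 79.22, S_ddd = 34.33
Terminal payoffs (K − S): max(-316.9, 0) = 0, max(-77.81, 0) = 0, max(25.78, 0) = 25.78, max(70.67, 0) = 70.67
Node uu (S = 281.2): continuation = e^(−0.05)·[0.4721·0.0000 + 0.5279·0.0000] = 0.0000; exercise value = 0.0000 ≤ continuation, so V_uu = 0.0000
Node ud (S = 121.9): continuation = e^(−0.05)·[0.4721·0.0000 + 0.5279·25.7812] = 12.9466; exercise value = 0.0000 ≤ continuation, so V_ud = 12.9466
Node dd (S = 52.81): continuation = e^(−0.05)·[0.4721·25.7812 + 0.5279·70.6719] = 47.0666; exercise value = 52.1875 > continuation, so V_dd = 52.1875 (exercise)
Node u (S = 187.5): continuation = e^(−0.05)·[0.4721·0.0000 + 0.5279·12.9466] = 6.5014; exercise value = 0.0000 ≤ continuation, so V_u = 6.5014
Node d (S = 81.25): continuation = e^(−0.05)·[0.4721·12.9466 + 0.5279·52.1875] = 32.0208; exercise value = 23.7500 ≤ continuation, so V_d = 32.0208
Node 0 (S = 125): continuation = e^(−0.05)·[0.4721·6.5014 + 0.5279·32.0208] = 18.9994; exercise value = 0.0000 ≤ continuation, so V_0 = 18.9994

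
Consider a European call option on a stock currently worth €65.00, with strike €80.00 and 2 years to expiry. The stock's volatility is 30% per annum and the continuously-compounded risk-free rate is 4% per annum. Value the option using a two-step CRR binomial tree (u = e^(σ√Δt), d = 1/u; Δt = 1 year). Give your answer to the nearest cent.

€8.61

CRR parameters: u = e^(σ√Δt) = e^(0.3·√1) = 1.3499, d = 1/u = 0.7408
Per-period rate: rΔt = 0.04·1 = 0.04, so R = e^0.04 = 1.0408
Risk-neutral probability p = (e^0.04 − 0.7408)/(1.3499 − 0.7408) = 0.3000/0.6090 = 0.4926
Terminal stock prices: S_uu = 118.4, S_ud = 65, S_dd = 35.67
Terminal payoffs (S − K): max(38.44, 0) = 38.44, max(-15, 0) = 0, max(-44.33, 0) = 0
Node u (S = 87.74): V_u = e^(−0.04)·[0.4926·38.4377 + 0.5074·0.0000] = 18.1907
Node d (S = 48.15): V_d = e^(−0.04)·[0.4926·0.0000 + 0.5074·0.0000] = 0.0000
Node 0 (S = 65): V_0 = e^(−0.04)·[0.4926·18.1907 + 0.5074·0.0000] = 8.6088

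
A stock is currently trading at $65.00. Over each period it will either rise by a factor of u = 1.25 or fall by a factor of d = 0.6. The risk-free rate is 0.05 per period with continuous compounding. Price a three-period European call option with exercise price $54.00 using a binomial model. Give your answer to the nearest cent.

Risk-neutral probability p = (e^0.05 − 0.6)/(1.25 − 0.6) = 0.4513/0.6500 = 0.6943
Terminal stock prices: S_uuu = 127, S_uud = 60.94, S_udd = 29.25, S_ddd = 14.04
Terminal payoffs (S − K): max(72.95, 0) = 72.95, max(6.938, 0) = 6.938, max(-24.75, 0) = 0, max(-39.96, 0) = 0
Node uu (S = 101.6): V_uu = e^(−0.05)·[0.6943·72.9531 + 0.3057·6.9375] = 50.1961
Node ud (S = 48.75): V_ud = e^(−0.05)·[0.6943·6.9375 + 0.3057·0.0000] = 4.5816
Node dd (S = 23.4): V_dd = e^(−0.05)·[0.6943·0.0000 + 0.3057·0.0000] = 0.0000
Node u (S = 81.25): V_u = e^(−0.05)·[0.6943·50.1961 + 0.3057·4.5816] = 34.4821
Node d (S = 39): V_d = e^(−0.05)·[0.6943·4.5816 + 0.3057·0.0000] = 3.0257
Node 0 (S = 65): V_0 = e^(−0.05)·[0.6943·34.4821 + 0.3057·3.0257] = 23.6521

$23.65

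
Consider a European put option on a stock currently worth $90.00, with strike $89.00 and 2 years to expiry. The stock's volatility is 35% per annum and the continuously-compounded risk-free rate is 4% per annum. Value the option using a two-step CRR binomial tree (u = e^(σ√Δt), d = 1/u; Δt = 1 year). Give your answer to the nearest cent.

CRR parameters: u = e^(σ√Δt) = e^(0.35·√1) = 1.4191, d = 1/u = 0.7047
Per-period rate: rΔt = 0.04·1 = 0.04, so R = e^0.04 = 1.0408
Risk-neutral probability p = (e^0.04 − 0.7047)/(1.4191 − 0.7047) = 0.3361/0.7144 = 0.4705
Terminal stock prices: S_uu = 181.2, S_ud = 90, S_dd = 44.69
Terminal payoffs (K − S): max(-92.24, 0) = 0, max(-1, 0) = 0, max(44.31, 0) = 44.31
Node u (S = 127.7): V_u = e^(−0.04)·[0.4705·0.0000 + 0.5295·0.0000] = 0.0000
Node d (S = 63.42): V_d = e^(−0.04)·[0.4705·0.0000 + 0.5295·44.3073] = 22.5404
Node 0 (S = 90): V_0 = e^(−0.04)·[0.4705·0.0000 + 0.5295·22.5404] = 11.4669

$11.47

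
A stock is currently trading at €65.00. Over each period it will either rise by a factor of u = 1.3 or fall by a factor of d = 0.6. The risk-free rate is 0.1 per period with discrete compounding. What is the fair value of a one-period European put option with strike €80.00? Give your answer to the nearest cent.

€10.65

Risk-neutral probability p = (1 + 0.1 − 0.6)/(1.3 − 0.6) = 0.5000/0.7000 = 0.7143
Terminal stock prices: S_u = 84.5, S_d = 39
Terminal payoffs (K − S): max(-4.5, 0) = 0, max(41, 0) = 41
Node 0 (S = 65): V_0 = 1/1.1·[0.7143·0.0000 + 0.2857·41.0000] = 10.6494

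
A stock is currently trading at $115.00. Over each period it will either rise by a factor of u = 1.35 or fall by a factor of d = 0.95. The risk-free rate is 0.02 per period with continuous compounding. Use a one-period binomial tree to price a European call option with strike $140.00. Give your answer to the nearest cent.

$2.62

Risk-neutral probability p = (e^0.02 − 0.95)/(1.35 − 0.95) = 0.0702/0.4000 = 0.1755
Terminal stock prices: S_u = 155.2, S_d = 109.2
Terminal payoffs (S − K): max(15.25, 0) = 15.25, max(-30.75, 0) = 0
Node 0 (S = 115): V_0 = e^(−0.02)·[0.1755·15.2500 + 0.8245·0.0000] = 2.6234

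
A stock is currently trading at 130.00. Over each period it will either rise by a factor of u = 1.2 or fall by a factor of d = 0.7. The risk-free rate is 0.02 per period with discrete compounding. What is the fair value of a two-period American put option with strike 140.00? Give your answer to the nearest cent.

24.11

Risk-neutral probability p = (1 + 0.02 − 0.7)/(1.2 − 0.7) = 0.3200/0.5000 = 0.6400
Terminal stock prices: S_uu = 187.2, S_ud = 109.2, S_dd = 63.7
Terminal payoffs (K − S): max(-47.2, 0) = 0, max(30.8, 0) = 30.8, max(76.3, 0) = 76.3
Node u (S = 156): continuation = 1/1.02·[0.6400·0.0000 + 0.3600·30.8000] = 10.8706; exercise value = 0.0000 ≤ continuation, so V_u = 10.8706
Node d (S = 91): continuation = 1/1.02·[0.6400·30.8000 + 0.3600·76.3000] = 46.2549; exercise value = 49.0000 > continuation, so V_d = 49.0000 (exercise)
Node 0 (S = 130): continuation = 1/1.02·[0.6400·10.8706 + 0.3600·49.0000] = 24.1149; exercise value = 10.0000 ≤ continuation, so V_0 = 24.1149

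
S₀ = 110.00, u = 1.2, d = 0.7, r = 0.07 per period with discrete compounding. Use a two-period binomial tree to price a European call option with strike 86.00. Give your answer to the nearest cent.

36.78

Risk-neutral probability p = (1 + 0.07 − 0.7)/(1.2 − 0.7) = 0.3700/0.5000 = 0.7400
Terminal stock prices: S_uu = 158.4, S_ud = 92.4, S_dd = 53.9
Terminal payoffs (S − K): max(72.4, 0) = 72.4, max(6.4, 0) = 6.4, max(-32.1, 0) = 0
Node u (S = 132): V_u = 1/1.07·[0.7400·72.4000 + 0.2600·6.4000] = 51.6262
Node d (S = 77): V_d = 1/1.07·[0.7400·6.4000 + 0.2600·0.0000] = 4.4262
Node 0 (S = 110): V_0 = 1/1.07·[0.7400·51.6262 + 0.2600·4.4262] = 36.7796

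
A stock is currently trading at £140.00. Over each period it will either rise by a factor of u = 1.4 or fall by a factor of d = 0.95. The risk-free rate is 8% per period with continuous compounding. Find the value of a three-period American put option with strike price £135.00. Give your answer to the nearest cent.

£4.10

Risk-neutral probability p = (e^0.08 − 0.95)/(1.4 − 0.95) = 0.1333/0.4500 = 0.2962
Terminal stock prices: S_uuu = 384.2, S_uud = 260.7, S_udd = 176.9, S_ddd = 120
Terminal payoffs (K − S): max(-249.2, 0) = 0, max(-125.7, 0) = 0, max(-41.89, 0) = 0, max(14.97, 0) = 14.97
Node uu (S = 274.4): continuation = e^(−0.08)·[0.2962·0.0000 + 0.7038·0.0000] = 0.0000; exercise value = 0.0000 ≤ continuation, so V_uu = 0.0000
Node ud (S = 186.2): continuation = e^(−0.08)·[0.2962·0.0000 + 0.7038·0.0000] = 0.0000; exercise value = 0.0000 ≤ continuation, so V_ud = 0.0000
Node dd (S = 126.3): continuation = e^(−0.08)·[0.2962·0.0000 + 0.7038·14.9675] = 9.7243; exercise value = 8.6500 ≤ continuation, so V_dd = 9.7243
Node u (S = 196): continuation = e^(−0.08)·[0.2962·0.0000 + 0.7038·0.0000] = 0.0000; exercise value = 0.0000 ≤ continuation, so V_u = 0.0000
Node d (S = 133): continuation = e^(−0.08)·[0.2962·0.0000 + 0.7038·9.7243] = 6.3178; exercise value = 2.0000 ≤ continuation, so V_d = 6.3178
Node 0 (S = 140): continuation = e^(−0.08)·[0.2962·0.0000 + 0.7038·6.3178] = 4.1047; exercise value = 0.0000 ≤ continuation, so V_0 = 4.1047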